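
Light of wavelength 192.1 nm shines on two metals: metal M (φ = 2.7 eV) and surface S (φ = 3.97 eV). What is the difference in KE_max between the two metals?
1.2700 eV

Using KE_max = hc/λ - φ for each metal:

Photon energy: E = hc/λ = 6.4541 eV

For metal M (φ₁ = 2.7 eV):
KE₁ = E - φ₁ = 6.4541 - 2.7 = 3.7541 eV

For surface S (φ₂ = 3.97 eV):
KE₂ = E - φ₂ = 6.4541 - 3.97 = 2.4841 eV

Difference:
ΔKE = KE₁ - KE₂ = 3.7541 - 2.4841 = 1.2700 eV

Note: The difference equals the difference in work functions: 3.97 - 2.7 = 1.27 eV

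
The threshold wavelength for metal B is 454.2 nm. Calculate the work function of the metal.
2.73 eV

At the threshold wavelength, photon energy equals work function:
φ = hc/λ₀

Calculating:
φ = (6.626×10⁻³⁴ J·s)(3×10⁸ m/s) / (454.2×10⁻⁹ m)
φ = 2.73 eV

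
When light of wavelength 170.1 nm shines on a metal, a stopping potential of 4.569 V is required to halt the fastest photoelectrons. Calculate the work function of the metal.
2.72 eV

The stopping potential gives the maximum kinetic energy: KE_max = eV_s = 4.569 eV

From Einstein's photoelectric equation: KE_max = hc/λ - φ
Rearranging: φ = hc/λ - KE_max

Calculate photon energy:
E_photon = hc/λ = (6.626×10⁻³⁴ J·s)(3×10⁸ m/s) / (170.1×10⁻⁹ m) = 7.2889 eV

Therefore:
φ = 7.2889 - 4.569 = 2.72 eV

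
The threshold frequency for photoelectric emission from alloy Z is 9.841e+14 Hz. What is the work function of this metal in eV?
4.07 eV

At the threshold frequency, photon energy equals work function:
φ = hf₀

Calculating:
φ = (6.626×10⁻³⁴ J·s)(9.841e+14 Hz)
φ = 4.07 eV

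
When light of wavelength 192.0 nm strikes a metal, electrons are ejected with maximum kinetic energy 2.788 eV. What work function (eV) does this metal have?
3.67 eV

From Einstein's photoelectric equation: KE_max = hf - φ = hc/λ - φ

Rearranging for φ:
φ = hc/λ - KE_max

Calculate photon energy:
E_photon = hc/λ = 6.4575 eV

Therefore:
φ = 6.4575 - 2.788 = 3.67 eV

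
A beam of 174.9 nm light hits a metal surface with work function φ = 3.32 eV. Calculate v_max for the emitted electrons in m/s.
1.1514e+06 m/s

First, find the maximum kinetic energy:
E_photon = hc/λ = 7.0889 eV
KE_max = E_photon - φ = 7.0889 - 3.32 = 3.7689 eV

Convert to Joules: KE_max = 3.7689 × 1.602×10⁻¹⁹ J = 6.0384e-19 J

Then use KE = ½mv² to find velocity:
v = √(2·KE/m) = √(2 × 6.0384e-19 J / 9.109e-31 kg)
v = 1.1514e+06 m/s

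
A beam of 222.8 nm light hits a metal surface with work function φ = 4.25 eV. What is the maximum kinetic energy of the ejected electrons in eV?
1.3148 eV

Using Einstein's photoelectric equation: KE_max = hf - φ = hc/λ - φ

First, calculate the photon energy:
E_photon = hc/λ = (6.626×10⁻³⁴ J·s)(3×10⁸ m/s) / (222.8×10⁻⁹ m)
E_photon = 5.5648 eV

Then, the maximum kinetic energy:
KE_max = E_photon - φ = 5.5648 eV - 4.25 eV = 1.3148 eV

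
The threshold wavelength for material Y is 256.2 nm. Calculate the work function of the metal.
4.84 eV

At the threshold wavelength, photon energy equals work function:
φ = hc/λ₀

Calculating:
φ = (6.626×10⁻³⁴ J·s)(3×10⁸ m/s) / (256.2×10⁻⁹ m)
φ = 4.84 eV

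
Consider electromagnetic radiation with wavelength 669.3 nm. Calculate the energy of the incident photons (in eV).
1.8524 eV

Using E = hf = hc/λ:

E = hc/λ = (6.626×10⁻³⁴ J·s)(3×10⁸ m/s) / (669.3×10⁻⁹ m)
E = 1.8524 eV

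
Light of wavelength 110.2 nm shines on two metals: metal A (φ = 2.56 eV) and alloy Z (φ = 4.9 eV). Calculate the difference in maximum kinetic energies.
2.3400 eV

Using KE_max = hc/λ - φ for each metal:

Photon energy: E = hc/λ = 11.2508 eV

For metal A (φ₁ = 2.56 eV):
KE₁ = E - φ₁ = 11.2508 - 2.56 = 8.6908 eV

For alloy Z (φ₂ = 4.9 eV):
KE₂ = E - φ₂ = 11.2508 - 4.9 = 6.3508 eV

Difference:
ΔKE = KE₁ - KE₂ = 8.6908 - 6.3508 = 2.3400 eV

Note: The difference equals the difference in work functions: 4.9 - 2.56 = 2.34 eV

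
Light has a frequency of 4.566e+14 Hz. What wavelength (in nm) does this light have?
656.58 nm

Using the wave equation: c = fλ

Solving for wavelength:
λ = c/f = (3×10⁸ m/s) / (4.566e+14 Hz)
λ = 656.58 nm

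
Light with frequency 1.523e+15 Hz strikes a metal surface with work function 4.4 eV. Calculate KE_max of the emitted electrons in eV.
1.8986 eV

Using Einstein's photoelectric equation: KE_max = hf - φ

First, calculate the photon energy:
E_photon = hf = (6.626×10⁻³⁴ J·s)(1.523e+15 Hz)
E_photon = 6.2986 eV

Then, the maximum kinetic energy:
KE_max = E_photon - φ = 6.2986 eV - 4.4 eV = 1.8986 eV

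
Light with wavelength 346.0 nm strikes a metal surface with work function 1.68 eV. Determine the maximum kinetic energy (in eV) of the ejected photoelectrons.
1.9034 eV

Using Einstein's photoelectric equation: KE_max = hf - φ = hc/λ - φ

First, calculate the photon energy:
E_photon = hc/λ = (6.626×10⁻³⁴ J·s)(3×10⁸ m/s) / (346.0×10⁻⁹ m)
E_photon = 3.5834 eV

Then, the maximum kinetic energy:
KE_max = E_photon - φ = 3.5834 eV - 1.68 eV = 1.9034 eV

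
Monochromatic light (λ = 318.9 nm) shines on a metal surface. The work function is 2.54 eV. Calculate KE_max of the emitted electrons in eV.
1.3479 eV

Using Einstein's photoelectric equation: KE_max = hf - φ = hc/λ - φ

First, calculate the photon energy:
E_photon = hc/λ = (6.626×10⁻³⁴ J·s)(3×10⁸ m/s) / (318.9×10⁻⁹ m)
E_photon = 3.8879 eV

Then, the maximum kinetic energy:
KE_max = E_photon - φ = 3.8879 eV - 2.54 eV = 1.3479 eV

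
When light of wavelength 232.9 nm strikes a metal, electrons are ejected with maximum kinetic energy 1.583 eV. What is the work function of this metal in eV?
3.74 eV

From Einstein's photoelectric equation: KE_max = hf - φ = hc/λ - φ

Rearranging for φ:
φ = hc/λ - KE_max

Calculate photon energy:
E_photon = hc/λ = 5.3235 eV

Therefore:
φ = 5.3235 - 1.583 = 3.74 eV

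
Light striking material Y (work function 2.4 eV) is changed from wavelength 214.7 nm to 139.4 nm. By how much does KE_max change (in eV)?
3.1194 eV

Using Einstein's equation: KE_max = hc/λ - φ

For λ₁ = 214.7 nm:
KE₁ = hc/λ₁ - φ = 5.7748 - 2.4 = 3.3748 eV

For λ₂ = 139.4 nm:
KE₂ = hc/λ₂ - φ = 8.8941 - 2.4 = 6.4941 eV

Change in KE:
ΔKE = KE₂ - KE₁ = 6.4941 - 3.3748 = 3.1194 eV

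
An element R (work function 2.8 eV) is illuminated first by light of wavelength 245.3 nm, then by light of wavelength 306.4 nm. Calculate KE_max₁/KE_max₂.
1.8086

Using Einstein's equation: KE_max = hc/λ - φ

For λ₁ = 245.3 nm:
E₁ = hc/λ₁ = 5.0544 eV
KE₁ = E₁ - φ = 5.0544 - 2.8 = 2.2544 eV

For λ₂ = 306.4 nm:
E₂ = hc/λ₂ = 4.0465 eV
KE₂ = E₂ - φ = 4.0465 - 2.8 = 1.2465 eV

Ratio: KE₁/KE₂ = 2.2544/1.2465 = 1.8086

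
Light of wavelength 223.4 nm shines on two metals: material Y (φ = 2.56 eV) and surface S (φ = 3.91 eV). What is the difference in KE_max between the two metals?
1.3500 eV

Using KE_max = hc/λ - φ for each metal:

Photon energy: E = hc/λ = 5.5499 eV

For material Y (φ₁ = 2.56 eV):
KE₁ = E - φ₁ = 5.5499 - 2.56 = 2.9899 eV

For surface S (φ₂ = 3.91 eV):
KE₂ = E - φ₂ = 5.5499 - 3.91 = 1.6399 eV

Difference:
ΔKE = KE₁ - KE₂ = 2.9899 - 1.6399 = 1.3500 eV

Note: The difference equals the difference in work functions: 3.91 - 2.56 = 1.35 eV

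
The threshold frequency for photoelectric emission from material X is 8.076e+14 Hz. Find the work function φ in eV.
3.34 eV

At the threshold frequency, photon energy equals work function:
φ = hf₀

Calculating:
φ = (6.626×10⁻³⁴ J·s)(8.076e+14 Hz)
φ = 3.34 eV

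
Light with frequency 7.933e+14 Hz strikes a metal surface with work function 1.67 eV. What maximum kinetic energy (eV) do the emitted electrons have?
1.6108 eV

Using Einstein's photoelectric equation: KE_max = hf - φ

First, calculate the photon energy:
E_photon = hf = (6.626×10⁻³⁴ J·s)(7.933e+14 Hz)
E_photon = 3.2808 eV

Then, the maximum kinetic energy:
KE_max = E_photon - φ = 3.2808 eV - 1.67 eV = 1.6108 eV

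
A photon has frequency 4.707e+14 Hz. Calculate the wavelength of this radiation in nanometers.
636.91 nm

Using the wave equation: c = fλ

Solving for wavelength:
λ = c/f = (3×10⁸ m/s) / (4.707e+14 Hz)
λ = 636.91 nm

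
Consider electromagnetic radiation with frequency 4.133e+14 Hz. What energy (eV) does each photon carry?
1.7093 eV

Using E = hf:

E = hf = (6.626×10⁻³⁴ J·s)(4.133e+14 Hz)
E = 1.7093 eV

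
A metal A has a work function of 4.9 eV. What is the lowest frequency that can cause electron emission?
1.1848e+15 Hz

The threshold frequency is when the photon energy equals the work function:
hf₀ = φ

Solving for f₀:
f₀ = φ/h = (4.9 eV × 1.602×10⁻¹⁹ J/eV) / (6.626×10⁻³⁴ J·s)
f₀ = 1.1848e+15 Hz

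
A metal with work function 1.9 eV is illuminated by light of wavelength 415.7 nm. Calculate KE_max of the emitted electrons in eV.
1.0825 eV

Using Einstein's photoelectric equation: KE_max = hf - φ = hc/λ - φ

First, calculate the photon energy:
E_photon = hc/λ = (6.626×10⁻³⁴ J·s)(3×10⁸ m/s) / (415.7×10⁻⁹ m)
E_photon = 2.9825 eV

Then, the maximum kinetic energy:
KE_max = E_photon - φ = 2.9825 eV - 1.9 eV = 1.0825 eV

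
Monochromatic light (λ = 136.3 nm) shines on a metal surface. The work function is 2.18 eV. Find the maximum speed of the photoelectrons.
1.5598e+06 m/s

First, find the maximum kinetic energy:
E_photon = hc/λ = 9.0964 eV
KE_max = E_photon - φ = 9.0964 - 2.18 = 6.9164 eV

Convert to Joules: KE_max = 6.9164 × 1.602×10⁻¹⁹ J = 1.1081e-18 J

Then use KE = ½mv² to find velocity:
v = √(2·KE/m) = √(2 × 1.1081e-18 J / 9.109e-31 kg)
v = 1.5598e+06 m/s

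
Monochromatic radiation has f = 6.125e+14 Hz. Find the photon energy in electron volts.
2.5331 eV

Using E = hf:

E = hf = (6.626×10⁻³⁴ J·s)(6.125e+14 Hz)
E = 2.5331 eV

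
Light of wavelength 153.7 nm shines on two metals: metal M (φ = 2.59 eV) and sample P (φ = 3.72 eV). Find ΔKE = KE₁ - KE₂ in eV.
1.1300 eV

Using KE_max = hc/λ - φ for each metal:

Photon energy: E = hc/λ = 8.0666 eV

For metal M (φ₁ = 2.59 eV):
KE₁ = E - φ₁ = 8.0666 - 2.59 = 5.4766 eV

For sample P (φ₂ = 3.72 eV):
KE₂ = E - φ₂ = 8.0666 - 3.72 = 4.3466 eV

Difference:
ΔKE = KE₁ - KE₂ = 5.4766 - 4.3466 = 1.1300 eV

Note: The difference equals the difference in work functions: 3.72 - 2.59 = 1.13 eV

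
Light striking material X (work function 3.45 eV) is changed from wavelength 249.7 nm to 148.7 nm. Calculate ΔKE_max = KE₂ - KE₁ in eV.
3.3725 eV

Using Einstein's equation: KE_max = hc/λ - φ

For λ₁ = 249.7 nm:
KE₁ = hc/λ₁ - φ = 4.9653 - 3.45 = 1.5153 eV

For λ₂ = 148.7 nm:
KE₂ = hc/λ₂ - φ = 8.3379 - 3.45 = 4.8879 eV

Change in KE:
ΔKE = KE₂ - KE₁ = 4.8879 - 1.5153 = 3.3725 eV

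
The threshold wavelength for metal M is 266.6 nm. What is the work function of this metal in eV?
4.65 eV

At the threshold wavelength, photon energy equals work function:
φ = hc/λ₀

Calculating:
φ = (6.626×10⁻³⁴ J·s)(3×10⁸ m/s) / (266.6×10⁻⁹ m)
φ = 4.65 eV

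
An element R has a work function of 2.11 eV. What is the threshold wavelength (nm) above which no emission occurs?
587.60 nm

The threshold wavelength is when the photon energy equals the work function:
hc/λ₀ = φ

Solving for λ₀:
λ₀ = hc/φ = (6.626×10⁻³⁴ J·s)(3×10⁸ m/s) / (2.11 eV × 1.602×10⁻¹⁹ J/eV)
λ₀ = 587.60 nm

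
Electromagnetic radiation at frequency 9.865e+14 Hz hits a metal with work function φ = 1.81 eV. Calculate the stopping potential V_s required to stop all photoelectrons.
2.2698 V

The stopping potential V_s satisfies: eV_s = KE_max

First, find KE_max using Einstein's equation:
E_photon = hf = (6.626×10⁻³⁴ J·s)(9.865e+14 Hz) = 4.0798 eV
KE_max = E_photon - φ = 4.0798 - 1.81 = 2.2698 eV

Since eV_s = KE_max:
V_s = KE_max/e = 2.2698 V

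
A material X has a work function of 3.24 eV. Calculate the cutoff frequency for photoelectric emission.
7.8343e+14 Hz

The threshold frequency is when the photon energy equals the work function:
hf₀ = φ

Solving for f₀:
f₀ = φ/h = (3.24 eV × 1.602×10⁻¹⁹ J/eV) / (6.626×10⁻³⁴ J·s)
f₀ = 7.8343e+14 Hz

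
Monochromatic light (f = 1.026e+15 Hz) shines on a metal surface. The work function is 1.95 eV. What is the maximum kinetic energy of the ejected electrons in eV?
2.2932 eV

Using Einstein's photoelectric equation: KE_max = hf - φ

First, calculate the photon energy:
E_photon = hf = (6.626×10⁻³⁴ J·s)(1.026e+15 Hz)
E_photon = 4.2432 eV

Then, the maximum kinetic energy:
KE_max = E_photon - φ = 4.2432 eV - 1.95 eV = 2.2932 eV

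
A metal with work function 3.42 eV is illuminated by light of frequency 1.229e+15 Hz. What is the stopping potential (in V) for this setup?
1.6627 V

The stopping potential V_s satisfies: eV_s = KE_max

First, find KE_max using Einstein's equation:
E_photon = hf = (6.626×10⁻³⁴ J·s)(1.229e+15 Hz) = 5.0827 eV
KE_max = E_photon - φ = 5.0827 - 3.42 = 1.6627 eV

Since eV_s = KE_max:
V_s = KE_max/e = 1.6627 V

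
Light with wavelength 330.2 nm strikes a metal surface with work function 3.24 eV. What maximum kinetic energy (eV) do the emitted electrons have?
0.5148 eV

Using Einstein's photoelectric equation: KE_max = hf - φ = hc/λ - φ

First, calculate the photon energy:
E_photon = hc/λ = (6.626×10⁻³⁴ J·s)(3×10⁸ m/s) / (330.2×10⁻⁹ m)
E_photon = 3.7548 eV

Then, the maximum kinetic energy:
KE_max = E_photon - φ = 3.7548 eV - 3.24 eV = 0.5148 eV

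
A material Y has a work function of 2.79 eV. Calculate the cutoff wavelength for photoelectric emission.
444.39 nm

The threshold wavelength is when the photon energy equals the work function:
hc/λ₀ = φ

Solving for λ₀:
λ₀ = hc/φ = (6.626×10⁻³⁴ J·s)(3×10⁸ m/s) / (2.79 eV × 1.602×10⁻¹⁹ J/eV)
λ₀ = 444.39 nm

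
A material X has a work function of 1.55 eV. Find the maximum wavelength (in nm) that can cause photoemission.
799.90 nm

The threshold wavelength is when the photon energy equals the work function:
hc/λ₀ = φ

Solving for λ₀:
λ₀ = hc/φ = (6.626×10⁻³⁴ J·s)(3×10⁸ m/s) / (1.55 eV × 1.602×10⁻¹⁹ J/eV)
λ₀ = 799.90 nm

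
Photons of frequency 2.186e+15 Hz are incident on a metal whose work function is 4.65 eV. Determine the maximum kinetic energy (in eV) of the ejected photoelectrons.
4.3906 eV

Using Einstein's photoelectric equation: KE_max = hf - φ

First, calculate the photon energy:
E_photon = hf = (6.626×10⁻³⁴ J·s)(2.186e+15 Hz)
E_photon = 9.0406 eV

Then, the maximum kinetic energy:
KE_max = E_photon - φ = 9.0406 eV - 4.65 eV = 4.3906 eV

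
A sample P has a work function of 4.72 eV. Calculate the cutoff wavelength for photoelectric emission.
262.68 nm

The threshold wavelength is when the photon energy equals the work function:
hc/λ₀ = φ

Solving for λ₀:
λ₀ = hc/φ = (6.626×10⁻³⁴ J·s)(3×10⁸ m/s) / (4.72 eV × 1.602×10⁻¹⁹ J/eV)
λ₀ = 262.68 nm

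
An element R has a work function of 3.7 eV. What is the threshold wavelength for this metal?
335.09 nm

The threshold wavelength is when the photon energy equals the work function:
hc/λ₀ = φ

Solving for λ₀:
λ₀ = hc/φ = (6.626×10⁻³⁴ J·s)(3×10⁸ m/s) / (3.7 eV × 1.602×10⁻¹⁹ J/eV)
λ₀ = 335.09 nm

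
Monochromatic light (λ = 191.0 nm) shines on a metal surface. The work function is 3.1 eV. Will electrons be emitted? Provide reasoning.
Yes

For photoemission, the photon energy must exceed the work function.

Photon energy: E = hc/λ = 6.4913 eV
Work function: φ = 3.1 eV

Since E_photon (6.4913 eV) > φ (3.1 eV), photoemission WILL occur.
The threshold wavelength is λ₀ = hc/φ = 399.9 nm.
Since 191.0 nm < 399.9 nm, the light has sufficient energy.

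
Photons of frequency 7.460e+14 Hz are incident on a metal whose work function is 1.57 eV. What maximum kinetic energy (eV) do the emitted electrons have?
1.5152 eV

Using Einstein's photoelectric equation: KE_max = hf - φ

First, calculate the photon energy:
E_photon = hf = (6.626×10⁻³⁴ J·s)(7.460e+14 Hz)
E_photon = 3.0852 eV

Then, the maximum kinetic energy:
KE_max = E_photon - φ = 3.0852 eV - 1.57 eV = 1.5152 eV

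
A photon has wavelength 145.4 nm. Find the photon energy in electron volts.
8.5271 eV

Using E = hf = hc/λ:

E = hc/λ = (6.626×10⁻³⁴ J·s)(3×10⁸ m/s) / (145.4×10⁻⁹ m)
E = 8.5271 eV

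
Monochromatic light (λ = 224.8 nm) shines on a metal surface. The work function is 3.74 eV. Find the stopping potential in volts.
1.7753 V

The stopping potential V_s satisfies: eV_s = KE_max

First, find KE_max using Einstein's equation:
E_photon = hc/λ = 5.5153 eV
KE_max = E_photon - φ = 5.5153 - 3.74 = 1.7753 eV

Since eV_s = KE_max:
V_s = KE_max/e = 1.7753 V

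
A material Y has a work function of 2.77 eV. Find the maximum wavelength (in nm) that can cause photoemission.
447.60 nm

The threshold wavelength is when the photon energy equals the work function:
hc/λ₀ = φ

Solving for λ₀:
λ₀ = hc/φ = (6.626×10⁻³⁴ J·s)(3×10⁸ m/s) / (2.77 eV × 1.602×10⁻¹⁹ J/eV)
λ₀ = 447.60 nm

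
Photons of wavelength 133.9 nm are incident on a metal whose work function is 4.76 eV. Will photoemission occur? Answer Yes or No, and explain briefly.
Yes

For photoemission, the photon energy must exceed the work function.

Photon energy: E = hc/λ = 9.2595 eV
Work function: φ = 4.76 eV

Since E_photon (9.2595 eV) > φ (4.76 eV), photoemission WILL occur.
The threshold wavelength is λ₀ = hc/φ = 260.5 nm.
Since 133.9 nm < 260.5 nm, the light has sufficient energy.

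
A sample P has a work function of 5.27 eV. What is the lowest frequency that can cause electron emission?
1.2743e+15 Hz

The threshold frequency is when the photon energy equals the work function:
hf₀ = φ

Solving for f₀:
f₀ = φ/h = (5.27 eV × 1.602×10⁻¹⁹ J/eV) / (6.626×10⁻³⁴ J·s)
f₀ = 1.2743e+15 Hz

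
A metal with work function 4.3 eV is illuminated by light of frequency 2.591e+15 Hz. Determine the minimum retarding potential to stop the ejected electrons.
6.4155 V

The stopping potential V_s satisfies: eV_s = KE_max

First, find KE_max using Einstein's equation:
E_photon = hf = (6.626×10⁻³⁴ J·s)(2.591e+15 Hz) = 10.7155 eV
KE_max = E_photon - φ = 10.7155 - 4.3 = 6.4155 eV

Since eV_s = KE_max:
V_s = KE_max/e = 6.4155 V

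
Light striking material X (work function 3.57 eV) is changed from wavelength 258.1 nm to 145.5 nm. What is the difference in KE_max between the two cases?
3.7175 eV

Using Einstein's equation: KE_max = hc/λ - φ

For λ₁ = 258.1 nm:
KE₁ = hc/λ₁ - φ = 4.8037 - 3.57 = 1.2337 eV

For λ₂ = 145.5 nm:
KE₂ = hc/λ₂ - φ = 8.5213 - 3.57 = 4.9513 eV

Change in KE:
ΔKE = KE₂ - KE₁ = 4.9513 - 1.2337 = 3.7175 eV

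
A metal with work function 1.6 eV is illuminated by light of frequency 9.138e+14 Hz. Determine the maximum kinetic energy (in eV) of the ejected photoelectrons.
2.1792 eV

Using Einstein's photoelectric equation: KE_max = hf - φ

First, calculate the photon energy:
E_photon = hf = (6.626×10⁻³⁴ J·s)(9.138e+14 Hz)
E_photon = 3.7792 eV

Then, the maximum kinetic energy:
KE_max = E_photon - φ = 3.7792 eV - 1.6 eV = 2.1792 eV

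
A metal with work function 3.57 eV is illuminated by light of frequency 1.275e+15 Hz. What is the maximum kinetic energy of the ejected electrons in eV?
1.7030 eV

Using Einstein's photoelectric equation: KE_max = hf - φ

First, calculate the photon energy:
E_photon = hf = (6.626×10⁻³⁴ J·s)(1.275e+15 Hz)
E_photon = 5.2730 eV

Then, the maximum kinetic energy:
KE_max = E_photon - φ = 5.2730 eV - 3.57 eV = 1.7030 eV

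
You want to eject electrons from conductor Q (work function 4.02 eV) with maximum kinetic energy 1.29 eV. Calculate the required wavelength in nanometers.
233.49 nm

From Einstein's equation: KE_max = hc/λ - φ

Rearranging for λ:
hc/λ = KE_max + φ
λ = hc/(KE_max + φ)

Required photon energy:
E_photon = KE_max + φ = 1.29 + 4.02 = 5.31 eV

Required wavelength:
λ = hc/E_photon = (6.626×10⁻³⁴)(3×10⁸) / (5.31 × 1.602×10⁻¹⁹)
λ = 233.49 nm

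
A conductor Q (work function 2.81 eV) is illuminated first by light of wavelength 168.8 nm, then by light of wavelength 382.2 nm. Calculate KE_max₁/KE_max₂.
10.4503

Using Einstein's equation: KE_max = hc/λ - φ

For λ₁ = 168.8 nm:
E₁ = hc/λ₁ = 7.3450 eV
KE₁ = E₁ - φ = 7.3450 - 2.81 = 4.5350 eV

For λ₂ = 382.2 nm:
E₂ = hc/λ₂ = 3.2440 eV
KE₂ = E₂ - φ = 3.2440 - 2.81 = 0.4340 eV

Ratio: KE₁/KE₂ = 4.5350/0.4340 = 10.4503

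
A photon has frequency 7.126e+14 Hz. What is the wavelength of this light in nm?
420.70 nm

Using the wave equation: c = fλ

Solving for wavelength:
λ = c/f = (3×10⁸ m/s) / (7.126e+14 Hz)
λ = 420.70 nm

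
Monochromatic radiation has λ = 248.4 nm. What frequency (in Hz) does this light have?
1.2069e+15 Hz

Using the wave equation: c = fλ

Solving for frequency:
f = c/λ = (3×10⁸ m/s) / (248.4×10⁻⁹ m)
f = 1.2069e+15 Hz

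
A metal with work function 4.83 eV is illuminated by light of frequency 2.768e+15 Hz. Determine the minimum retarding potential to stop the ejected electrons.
6.6175 V

The stopping potential V_s satisfies: eV_s = KE_max

First, find KE_max using Einstein's equation:
E_photon = hf = (6.626×10⁻³⁴ J·s)(2.768e+15 Hz) = 11.4475 eV
KE_max = E_photon - φ = 11.4475 - 4.83 = 6.6175 eV

Since eV_s = KE_max:
V_s = KE_max/e = 6.6175 V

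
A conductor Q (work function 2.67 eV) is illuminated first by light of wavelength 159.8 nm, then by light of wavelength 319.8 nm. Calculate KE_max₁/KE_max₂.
4.2162

Using Einstein's equation: KE_max = hc/λ - φ

For λ₁ = 159.8 nm:
E₁ = hc/λ₁ = 7.7587 eV
KE₁ = E₁ - φ = 7.7587 - 2.67 = 5.0887 eV

For λ₂ = 319.8 nm:
E₂ = hc/λ₂ = 3.8769 eV
KE₂ = E₂ - φ = 3.8769 - 2.67 = 1.2069 eV

Ratio: KE₁/KE₂ = 5.0887/1.2069 = 4.2162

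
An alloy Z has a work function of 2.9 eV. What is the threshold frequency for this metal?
7.0122e+14 Hz

The threshold frequency is when the photon energy equals the work function:
hf₀ = φ

Solving for f₀:
f₀ = φ/h = (2.9 eV × 1.602×10⁻¹⁹ J/eV) / (6.626×10⁻³⁴ J·s)
f₀ = 7.0122e+14 Hz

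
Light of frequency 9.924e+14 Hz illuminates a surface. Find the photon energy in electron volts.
4.1042 eV

Using E = hf:

E = hf = (6.626×10⁻³⁴ J·s)(9.924e+14 Hz)
E = 4.1042 eV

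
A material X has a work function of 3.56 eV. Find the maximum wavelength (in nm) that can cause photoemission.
348.27 nm

The threshold wavelength is when the photon energy equals the work function:
hc/λ₀ = φ

Solving for λ₀:
λ₀ = hc/φ = (6.626×10⁻³⁴ J·s)(3×10⁸ m/s) / (3.56 eV × 1.602×10⁻¹⁹ J/eV)
λ₀ = 348.27 nm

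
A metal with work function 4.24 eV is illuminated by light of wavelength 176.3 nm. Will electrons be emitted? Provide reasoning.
Yes

For photoemission, the photon energy must exceed the work function.

Photon energy: E = hc/λ = 7.0326 eV
Work function: φ = 4.24 eV

Since E_photon (7.0326 eV) > φ (4.24 eV), photoemission WILL occur.
The threshold wavelength is λ₀ = hc/φ = 292.4 nm.
Since 176.3 nm < 292.4 nm, the light has sufficient energy.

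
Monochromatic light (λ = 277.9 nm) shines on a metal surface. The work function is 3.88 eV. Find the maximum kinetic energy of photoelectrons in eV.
0.5815 eV

Using Einstein's photoelectric equation: KE_max = hf - φ = hc/λ - φ

First, calculate the photon energy:
E_photon = hc/λ = (6.626×10⁻³⁴ J·s)(3×10⁸ m/s) / (277.9×10⁻⁹ m)
E_photon = 4.4615 eV

Then, the maximum kinetic energy:
KE_max = E_photon - φ = 4.4615 eV - 3.88 eV = 0.5815 eV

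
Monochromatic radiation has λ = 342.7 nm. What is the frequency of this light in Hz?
8.7480e+14 Hz

Using the wave equation: c = fλ

Solving for frequency:
f = c/λ = (3×10⁸ m/s) / (342.7×10⁻⁹ m)
f = 8.7480e+14 Hz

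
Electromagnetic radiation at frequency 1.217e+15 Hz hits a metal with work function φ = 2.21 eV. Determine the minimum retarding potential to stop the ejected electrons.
2.8231 V

The stopping potential V_s satisfies: eV_s = KE_max

First, find KE_max using Einstein's equation:
E_photon = hf = (6.626×10⁻³⁴ J·s)(1.217e+15 Hz) = 5.0331 eV
KE_max = E_photon - φ = 5.0331 - 2.21 = 2.8231 eV

Since eV_s = KE_max:
V_s = KE_max/e = 2.8231 V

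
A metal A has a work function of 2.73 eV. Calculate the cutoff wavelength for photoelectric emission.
454.15 nm

The threshold wavelength is when the photon energy equals the work function:
hc/λ₀ = φ

Solving for λ₀:
λ₀ = hc/φ = (6.626×10⁻³⁴ J·s)(3×10⁸ m/s) / (2.73 eV × 1.602×10⁻¹⁹ J/eV)
λ₀ = 454.15 nm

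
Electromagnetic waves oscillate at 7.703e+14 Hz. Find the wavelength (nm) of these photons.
389.19 nm

Using the wave equation: c = fλ

Solving for wavelength:
λ = c/f = (3×10⁸ m/s) / (7.703e+14 Hz)
λ = 389.19 nm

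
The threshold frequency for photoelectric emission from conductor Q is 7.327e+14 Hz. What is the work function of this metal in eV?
3.03 eV

At the threshold frequency, photon energy equals work function:
φ = hf₀

Calculating:
φ = (6.626×10⁻³⁴ J·s)(7.327e+14 Hz)
φ = 3.03 eV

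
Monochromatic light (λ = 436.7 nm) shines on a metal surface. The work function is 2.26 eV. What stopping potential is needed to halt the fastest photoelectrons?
0.5791 V

The stopping potential V_s satisfies: eV_s = KE_max

First, find KE_max using Einstein's equation:
E_photon = hc/λ = 2.8391 eV
KE_max = E_photon - φ = 2.8391 - 2.26 = 0.5791 eV

Since eV_s = KE_max:
V_s = KE_max/e = 0.5791 V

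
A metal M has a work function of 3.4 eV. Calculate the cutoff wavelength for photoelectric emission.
364.66 nm

The threshold wavelength is when the photon energy equals the work function:
hc/λ₀ = φ

Solving for λ₀:
λ₀ = hc/φ = (6.626×10⁻³⁴ J·s)(3×10⁸ m/s) / (3.4 eV × 1.602×10⁻¹⁹ J/eV)
λ₀ = 364.66 nm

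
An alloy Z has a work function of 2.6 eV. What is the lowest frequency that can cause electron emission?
6.2868e+14 Hz

The threshold frequency is when the photon energy equals the work function:
hf₀ = φ

Solving for f₀:
f₀ = φ/h = (2.6 eV × 1.602×10⁻¹⁹ J/eV) / (6.626×10⁻³⁴ J·s)
f₀ = 6.2868e+14 Hz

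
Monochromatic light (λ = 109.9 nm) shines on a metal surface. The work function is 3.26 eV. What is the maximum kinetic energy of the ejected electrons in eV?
8.0215 eV

Using Einstein's photoelectric equation: KE_max = hf - φ = hc/λ - φ

First, calculate the photon energy:
E_photon = hc/λ = (6.626×10⁻³⁴ J·s)(3×10⁸ m/s) / (109.9×10⁻⁹ m)
E_photon = 11.2815 eV

Then, the maximum kinetic energy:
KE_max = E_photon - φ = 11.2815 eV - 3.26 eV = 8.0215 eV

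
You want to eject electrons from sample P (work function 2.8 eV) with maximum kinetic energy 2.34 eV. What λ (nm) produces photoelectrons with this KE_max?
241.21 nm

From Einstein's equation: KE_max = hc/λ - φ

Rearranging for λ:
hc/λ = KE_max + φ
λ = hc/(KE_max + φ)

Required photon energy:
E_photon = KE_max + φ = 2.34 + 2.8 = 5.14 eV

Required wavelength:
λ = hc/E_photon = (6.626×10⁻³⁴)(3×10⁸) / (5.14 × 1.602×10⁻¹⁹)
λ = 241.21 nm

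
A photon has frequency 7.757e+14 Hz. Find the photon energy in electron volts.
3.2080 eV

Using E = hf:

E = hf = (6.626×10⁻³⁴ J·s)(7.757e+14 Hz)
E = 3.2080 eV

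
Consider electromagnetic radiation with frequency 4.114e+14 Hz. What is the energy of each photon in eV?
1.7014 eV

Using E = hf:

E = hf = (6.626×10⁻³⁴ J·s)(4.114e+14 Hz)
E = 1.7014 eV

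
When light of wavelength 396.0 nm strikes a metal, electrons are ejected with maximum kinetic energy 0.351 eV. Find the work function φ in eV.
2.78 eV

From Einstein's photoelectric equation: KE_max = hf - φ = hc/λ - φ

Rearranging for φ:
φ = hc/λ - KE_max

Calculate photon energy:
E_photon = hc/λ = 3.1309 eV

Therefore:
φ = 3.1309 - 0.351 = 2.78 eV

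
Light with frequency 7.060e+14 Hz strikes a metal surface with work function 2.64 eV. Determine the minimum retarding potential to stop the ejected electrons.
0.2798 V

The stopping potential V_s satisfies: eV_s = KE_max

First, find KE_max using Einstein's equation:
E_photon = hf = (6.626×10⁻³⁴ J·s)(7.060e+14 Hz) = 2.9198 eV
KE_max = E_photon - φ = 2.9198 - 2.64 = 0.2798 eV

Since eV_s = KE_max:
V_s = KE_max/e = 0.2798 V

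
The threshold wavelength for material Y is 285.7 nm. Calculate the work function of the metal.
4.34 eV

At the threshold wavelength, photon energy equals work function:
φ = hc/λ₀

Calculating:
φ = (6.626×10⁻³⁴ J·s)(3×10⁸ m/s) / (285.7×10⁻⁹ m)
φ = 4.34 eV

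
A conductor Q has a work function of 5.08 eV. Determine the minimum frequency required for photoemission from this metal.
1.2283e+15 Hz

The threshold frequency is when the photon energy equals the work function:
hf₀ = φ

Solving for f₀:
f₀ = φ/h = (5.08 eV × 1.602×10⁻¹⁹ J/eV) / (6.626×10⁻³⁴ J·s)
f₀ = 1.2283e+15 Hz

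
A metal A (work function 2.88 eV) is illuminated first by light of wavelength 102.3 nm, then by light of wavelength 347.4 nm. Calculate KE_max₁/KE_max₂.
13.4119

Using Einstein's equation: KE_max = hc/λ - φ

For λ₁ = 102.3 nm:
E₁ = hc/λ₁ = 12.1197 eV
KE₁ = E₁ - φ = 12.1197 - 2.88 = 9.2397 eV

For λ₂ = 347.4 nm:
E₂ = hc/λ₂ = 3.5689 eV
KE₂ = E₂ - φ = 3.5689 - 2.88 = 0.6889 eV

Ratio: KE₁/KE₂ = 9.2397/0.6889 = 13.4119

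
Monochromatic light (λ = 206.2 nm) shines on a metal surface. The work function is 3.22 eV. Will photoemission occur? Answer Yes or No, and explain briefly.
Yes

For photoemission, the photon energy must exceed the work function.

Photon energy: E = hc/λ = 6.0128 eV
Work function: φ = 3.22 eV

Since E_photon (6.0128 eV) > φ (3.22 eV), photoemission WILL occur.
The threshold wavelength is λ₀ = hc/φ = 385.0 nm.
Since 206.2 nm < 385.0 nm, the light has sufficient energy.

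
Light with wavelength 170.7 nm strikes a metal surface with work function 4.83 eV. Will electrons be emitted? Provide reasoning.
Yes

For photoemission, the photon energy must exceed the work function.

Photon energy: E = hc/λ = 7.2633 eV
Work function: φ = 4.83 eV

Since E_photon (7.2633 eV) > φ (4.83 eV), photoemission WILL occur.
The threshold wavelength is λ₀ = hc/φ = 256.7 nm.
Since 170.7 nm < 256.7 nm, the light has sufficient energy.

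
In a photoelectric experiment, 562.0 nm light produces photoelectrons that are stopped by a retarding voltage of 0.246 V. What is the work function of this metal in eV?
1.96 eV

The stopping potential gives the maximum kinetic energy: KE_max = eV_s = 0.246 eV

From Einstein's photoelectric equation: KE_max = hc/λ - φ
Rearranging: φ = hc/λ - KE_max

Calculate photon energy:
E_photon = hc/λ = (6.626×10⁻³⁴ J·s)(3×10⁸ m/s) / (562.0×10⁻⁹ m) = 2.2061 eV

Therefore:
φ = 2.2061 - 0.246 = 1.96 eV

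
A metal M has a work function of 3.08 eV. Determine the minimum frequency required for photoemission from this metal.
7.4474e+14 Hz

The threshold frequency is when the photon energy equals the work function:
hf₀ = φ

Solving for f₀:
f₀ = φ/h = (3.08 eV × 1.602×10⁻¹⁹ J/eV) / (6.626×10⁻³⁴ J·s)
f₀ = 7.4474e+14 Hz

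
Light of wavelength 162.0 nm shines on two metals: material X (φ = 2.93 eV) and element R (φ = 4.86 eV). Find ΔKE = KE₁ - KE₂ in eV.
1.9300 eV

Using KE_max = hc/λ - φ for each metal:

Photon energy: E = hc/λ = 7.6533 eV

For material X (φ₁ = 2.93 eV):
KE₁ = E - φ₁ = 7.6533 - 2.93 = 4.7233 eV

For element R (φ₂ = 4.86 eV):
KE₂ = E - φ₂ = 7.6533 - 4.86 = 2.7933 eV

Difference:
ΔKE = KE₁ - KE₂ = 4.7233 - 2.7933 = 1.9300 eV

Note: The difference equals the difference in work functions: 4.86 - 2.93 = 1.93 eV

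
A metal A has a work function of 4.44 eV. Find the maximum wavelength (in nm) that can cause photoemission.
279.24 nm

The threshold wavelength is when the photon energy equals the work function:
hc/λ₀ = φ

Solving for λ₀:
λ₀ = hc/φ = (6.626×10⁻³⁴ J·s)(3×10⁸ m/s) / (4.44 eV × 1.602×10⁻¹⁹ J/eV)
λ₀ = 279.24 nm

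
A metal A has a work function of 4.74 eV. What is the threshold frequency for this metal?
1.1461e+15 Hz

The threshold frequency is when the photon energy equals the work function:
hf₀ = φ

Solving for f₀:
f₀ = φ/h = (4.74 eV × 1.602×10⁻¹⁹ J/eV) / (6.626×10⁻³⁴ J·s)
f₀ = 1.1461e+15 Hz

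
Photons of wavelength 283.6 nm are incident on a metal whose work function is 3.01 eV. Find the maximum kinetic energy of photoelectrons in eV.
1.3618 eV

Using Einstein's photoelectric equation: KE_max = hf - φ = hc/λ - φ

First, calculate the photon energy:
E_photon = hc/λ = (6.626×10⁻³⁴ J·s)(3×10⁸ m/s) / (283.6×10⁻⁹ m)
E_photon = 4.3718 eV

Then, the maximum kinetic energy:
KE_max = E_photon - φ = 4.3718 eV - 3.01 eV = 1.3618 eV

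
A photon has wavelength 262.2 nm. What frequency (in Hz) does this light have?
1.1434e+15 Hz

Using the wave equation: c = fλ

Solving for frequency:
f = c/λ = (3×10⁸ m/s) / (262.2×10⁻⁹ m)
f = 1.1434e+15 Hz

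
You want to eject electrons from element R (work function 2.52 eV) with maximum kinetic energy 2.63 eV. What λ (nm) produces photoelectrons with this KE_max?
240.75 nm

From Einstein's equation: KE_max = hc/λ - φ

Rearranging for λ:
hc/λ = KE_max + φ
λ = hc/(KE_max + φ)

Required photon energy:
E_photon = KE_max + φ = 2.63 + 2.52 = 5.15 eV

Required wavelength:
λ = hc/E_photon = (6.626×10⁻³⁴)(3×10⁸) / (5.15 × 1.602×10⁻¹⁹)
λ = 240.75 nm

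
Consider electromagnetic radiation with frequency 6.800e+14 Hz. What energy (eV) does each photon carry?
2.8123 eV

Using E = hf:

E = hf = (6.626×10⁻³⁴ J·s)(6.800e+14 Hz)
E = 2.8123 eV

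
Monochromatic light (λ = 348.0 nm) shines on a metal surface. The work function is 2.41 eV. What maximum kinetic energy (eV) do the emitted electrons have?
1.1528 eV

Using Einstein's photoelectric equation: KE_max = hf - φ = hc/λ - φ

First, calculate the photon energy:
E_photon = hc/λ = (6.626×10⁻³⁴ J·s)(3×10⁸ m/s) / (348.0×10⁻⁹ m)
E_photon = 3.5628 eV

Then, the maximum kinetic energy:
KE_max = E_photon - φ = 3.5628 eV - 2.41 eV = 1.1528 eV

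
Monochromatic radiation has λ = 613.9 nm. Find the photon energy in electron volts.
2.0196 eV

Using E = hf = hc/λ:

E = hc/λ = (6.626×10⁻³⁴ J·s)(3×10⁸ m/s) / (613.9×10⁻⁹ m)
E = 2.0196 eV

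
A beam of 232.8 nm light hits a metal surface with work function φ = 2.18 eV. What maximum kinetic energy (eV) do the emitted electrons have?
3.1458 eV

Using Einstein's photoelectric equation: KE_max = hf - φ = hc/λ - φ

First, calculate the photon energy:
E_photon = hc/λ = (6.626×10⁻³⁴ J·s)(3×10⁸ m/s) / (232.8×10⁻⁹ m)
E_photon = 5.3258 eV

Then, the maximum kinetic energy:
KE_max = E_photon - φ = 5.3258 eV - 2.18 eV = 3.1458 eV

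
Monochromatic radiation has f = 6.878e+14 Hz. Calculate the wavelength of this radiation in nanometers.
435.87 nm

Using the wave equation: c = fλ

Solving for wavelength:
λ = c/f = (3×10⁸ m/s) / (6.878e+14 Hz)
λ = 435.87 nm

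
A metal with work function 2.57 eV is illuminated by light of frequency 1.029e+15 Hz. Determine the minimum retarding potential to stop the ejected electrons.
1.6856 V

The stopping potential V_s satisfies: eV_s = KE_max

First, find KE_max using Einstein's equation:
E_photon = hf = (6.626×10⁻³⁴ J·s)(1.029e+15 Hz) = 4.2556 eV
KE_max = E_photon - φ = 4.2556 - 2.57 = 1.6856 eV

Since eV_s = KE_max:
V_s = KE_max/e = 1.6856 V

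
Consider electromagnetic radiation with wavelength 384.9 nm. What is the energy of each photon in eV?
3.2212 eV

Using E = hf = hc/λ:

E = hc/λ = (6.626×10⁻³⁴ J·s)(3×10⁸ m/s) / (384.9×10⁻⁹ m)
E = 3.2212 eV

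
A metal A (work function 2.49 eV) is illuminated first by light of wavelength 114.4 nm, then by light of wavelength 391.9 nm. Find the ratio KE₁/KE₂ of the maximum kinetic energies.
12.3915

Using Einstein's equation: KE_max = hc/λ - φ

For λ₁ = 114.4 nm:
E₁ = hc/λ₁ = 10.8378 eV
KE₁ = E₁ - φ = 10.8378 - 2.49 = 8.3478 eV

For λ₂ = 391.9 nm:
E₂ = hc/λ₂ = 3.1637 eV
KE₂ = E₂ - φ = 3.1637 - 2.49 = 0.6737 eV

Ratio: KE₁/KE₂ = 8.3478/0.6737 = 12.3915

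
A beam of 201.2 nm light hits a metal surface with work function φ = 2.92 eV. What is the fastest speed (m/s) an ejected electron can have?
1.0679e+06 m/s

First, find the maximum kinetic energy:
E_photon = hc/λ = 6.1622 eV
KE_max = E_photon - φ = 6.1622 - 2.92 = 3.2422 eV

Convert to Joules: KE_max = 3.2422 × 1.602×10⁻¹⁹ J = 5.1946e-19 J

Then use KE = ½mv² to find velocity:
v = √(2·KE/m) = √(2 × 5.1946e-19 J / 9.109e-31 kg)
v = 1.0679e+06 m/s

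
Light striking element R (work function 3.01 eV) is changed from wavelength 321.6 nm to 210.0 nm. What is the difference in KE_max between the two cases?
2.0488 eV

Using Einstein's equation: KE_max = hc/λ - φ

For λ₁ = 321.6 nm:
KE₁ = hc/λ₁ - φ = 3.8552 - 3.01 = 0.8452 eV

For λ₂ = 210.0 nm:
KE₂ = hc/λ₂ - φ = 5.9040 - 3.01 = 2.8940 eV

Change in KE:
ΔKE = KE₂ - KE₁ = 2.8940 - 0.8452 = 2.0488 eV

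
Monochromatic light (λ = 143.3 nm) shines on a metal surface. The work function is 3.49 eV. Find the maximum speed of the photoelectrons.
1.3475e+06 m/s

First, find the maximum kinetic energy:
E_photon = hc/λ = 8.6521 eV
KE_max = E_photon - φ = 8.6521 - 3.49 = 5.1621 eV

Convert to Joules: KE_max = 5.1621 × 1.602×10⁻¹⁹ J = 8.2706e-19 J

Then use KE = ½mv² to find velocity:
v = √(2·KE/m) = √(2 × 8.2706e-19 J / 9.109e-31 kg)
v = 1.3475e+06 m/s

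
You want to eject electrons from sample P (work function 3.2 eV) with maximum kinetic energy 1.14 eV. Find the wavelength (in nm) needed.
285.68 nm

From Einstein's equation: KE_max = hc/λ - φ

Rearranging for λ:
hc/λ = KE_max + φ
λ = hc/(KE_max + φ)

Required photon energy:
E_photon = KE_max + φ = 1.14 + 3.2 = 4.34 eV

Required wavelength:
λ = hc/E_photon = (6.626×10⁻³⁴)(3×10⁸) / (4.34 × 1.602×10⁻¹⁹)
λ = 285.68 nm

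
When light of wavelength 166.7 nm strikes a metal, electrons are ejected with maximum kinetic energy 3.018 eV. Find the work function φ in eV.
4.42 eV

From Einstein's photoelectric equation: KE_max = hf - φ = hc/λ - φ

Rearranging for φ:
φ = hc/λ - KE_max

Calculate photon energy:
E_photon = hc/λ = 7.4376 eV

Therefore:
φ = 7.4376 - 3.018 = 4.42 eV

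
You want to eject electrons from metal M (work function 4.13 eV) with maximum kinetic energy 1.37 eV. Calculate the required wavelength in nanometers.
225.43 nm

From Einstein's equation: KE_max = hc/λ - φ

Rearranging for λ:
hc/λ = KE_max + φ
λ = hc/(KE_max + φ)

Required photon energy:
E_photon = KE_max + φ = 1.37 + 4.13 = 5.50 eV

Required wavelength:
λ = hc/E_photon = (6.626×10⁻³⁴)(3×10⁸) / (5.50 × 1.602×10⁻¹⁹)
λ = 225.43 nm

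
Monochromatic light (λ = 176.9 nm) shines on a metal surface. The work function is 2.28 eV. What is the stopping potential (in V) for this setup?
4.7287 V

The stopping potential V_s satisfies: eV_s = KE_max

First, find KE_max using Einstein's equation:
E_photon = hc/λ = 7.0087 eV
KE_max = E_photon - φ = 7.0087 - 2.28 = 4.7287 eV

Since eV_s = KE_max:
V_s = KE_max/e = 4.7287 V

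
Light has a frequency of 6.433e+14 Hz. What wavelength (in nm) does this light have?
466.02 nm

Using the wave equation: c = fλ

Solving for wavelength:
λ = c/f = (3×10⁸ m/s) / (6.433e+14 Hz)
λ = 466.02 nm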